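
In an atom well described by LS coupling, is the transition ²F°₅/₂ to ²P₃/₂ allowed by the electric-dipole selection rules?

ΔJ = 0, ±1 (not J=0↔0): J: 5/2 → 3/2, ΔJ = -1 — ✓.
ΔS = 0: S: 1/2 → 1/2 — ✓.
Parity must change: odd → even — ✓.
ΔL = 0, ±1 (not L=0↔0): L: 3 → 1, ΔL = -2 — ✗.
Rule(s) violated: ΔL.

forbidden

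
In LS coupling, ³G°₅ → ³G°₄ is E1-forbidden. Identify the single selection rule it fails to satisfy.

parity

Reading off the term symbols: S 1→1, L 4→4, J 5→4, parity odd→odd.
ΔL = 0, ±1 (not L=0↔0): L: 4 → 4, ΔL = +0 — ok.
ΔJ = 0, ±1 (not J=0↔0): J: 5 → 4, ΔJ = -1 — ok.
Parity must change: odd → odd — fails.
ΔS = 0: S: 1 → 1 — ok.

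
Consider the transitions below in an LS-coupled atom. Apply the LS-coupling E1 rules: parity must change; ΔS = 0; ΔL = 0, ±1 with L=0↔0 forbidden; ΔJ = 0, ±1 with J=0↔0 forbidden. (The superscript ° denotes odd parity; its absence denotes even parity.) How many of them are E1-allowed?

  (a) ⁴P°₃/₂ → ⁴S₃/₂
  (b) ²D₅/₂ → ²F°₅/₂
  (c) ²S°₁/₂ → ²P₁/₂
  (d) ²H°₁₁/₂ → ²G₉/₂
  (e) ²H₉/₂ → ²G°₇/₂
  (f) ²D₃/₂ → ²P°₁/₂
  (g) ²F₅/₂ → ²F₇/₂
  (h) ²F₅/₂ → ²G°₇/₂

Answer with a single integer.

7

(a) allowed
(b) allowed
(c) allowed
(d) allowed
(e) allowed
(f) allowed
(g) forbidden (parity fails)
(h) allowed
Total allowed: 7 of 8.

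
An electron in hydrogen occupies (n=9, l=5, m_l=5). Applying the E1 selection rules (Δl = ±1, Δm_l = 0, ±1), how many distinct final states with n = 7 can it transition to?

E1 requires Δl = ±1, so l_f ∈ {4, 6}; with 0 ≤ l_f ≤ n_f−1 = 6, the allowed l_f values are {4, 6}.
For l_f = 4: m_f ∈ {m_i−1, m_i, m_i+1} ∩ [−4, 4] = {4} → 1 state.
For l_f = 6: m_f ∈ {m_i−1, m_i, m_i+1} ∩ [−6, 6] = {4, 5, 6} → 3 states.
Total: 4.

4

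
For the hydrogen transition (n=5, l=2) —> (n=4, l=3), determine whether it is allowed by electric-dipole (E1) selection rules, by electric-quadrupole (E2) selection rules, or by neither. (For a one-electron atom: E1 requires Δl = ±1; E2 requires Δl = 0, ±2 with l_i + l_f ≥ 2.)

E1

Δl = 3 − 2 = +1; l_i + l_f = 5.
E1 (Δl = ±1): satisfied.
E2 (Δl = 0,±2, l_i+l_f ≥ 2): not satisfied.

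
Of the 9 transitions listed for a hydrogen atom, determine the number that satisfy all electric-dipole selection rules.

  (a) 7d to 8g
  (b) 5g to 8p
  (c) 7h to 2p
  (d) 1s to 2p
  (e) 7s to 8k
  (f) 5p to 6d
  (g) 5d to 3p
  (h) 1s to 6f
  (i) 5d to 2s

(a) forbidden — Δl = +2 (E1 requires Δl = ±1)
(b) forbidden — Δl = -3 (E1 requires Δl = ±1)
(c) forbidden — Δl = -4 (E1 requires Δl = ±1)
(d) allowed
(e) forbidden — Δl = +7 (E1 requires Δl = ±1)
(f) allowed
(g) allowed
(h) forbidden — Δl = +3 (E1 requires Δl = ±1)
(i) forbidden — Δl = -2 (E1 requires Δl = ±1)
Total allowed: 3 of 9.

3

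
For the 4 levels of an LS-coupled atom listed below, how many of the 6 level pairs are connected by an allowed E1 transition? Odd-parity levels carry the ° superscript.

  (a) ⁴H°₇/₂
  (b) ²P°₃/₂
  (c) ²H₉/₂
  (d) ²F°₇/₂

(a)–(b): forbidden (parity, ΔS, ΔL, ΔJ).
(a)–(c): forbidden (ΔS).
(a)–(d): forbidden (parity, ΔS, ΔL).
(b)–(c): forbidden (ΔL, ΔJ).
(b)–(d): forbidden (parity, ΔL, ΔJ).
(c)–(d): forbidden (ΔL).
Allowed pairs: 0 of 6.

0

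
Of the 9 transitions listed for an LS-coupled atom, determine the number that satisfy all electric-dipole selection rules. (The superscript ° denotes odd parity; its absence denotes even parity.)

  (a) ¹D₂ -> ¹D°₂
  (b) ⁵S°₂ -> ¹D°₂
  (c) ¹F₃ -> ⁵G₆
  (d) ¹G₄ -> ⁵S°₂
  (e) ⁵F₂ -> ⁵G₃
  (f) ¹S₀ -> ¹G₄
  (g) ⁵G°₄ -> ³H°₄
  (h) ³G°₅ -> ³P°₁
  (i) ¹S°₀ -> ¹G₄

1

(a) allowed
(b) forbidden (parity, ΔS, ΔL fail)
(c) forbidden (parity, ΔS, ΔJ fail)
(d) forbidden (ΔS, ΔL, ΔJ fail)
(e) forbidden (parity fails)
(f) forbidden (parity, ΔL, ΔJ fail)
(g) forbidden (parity, ΔS fail)
(h) forbidden (parity, ΔL, ΔJ fail)
(i) forbidden (ΔL, ΔJ fail)
Total allowed: 1 of 9.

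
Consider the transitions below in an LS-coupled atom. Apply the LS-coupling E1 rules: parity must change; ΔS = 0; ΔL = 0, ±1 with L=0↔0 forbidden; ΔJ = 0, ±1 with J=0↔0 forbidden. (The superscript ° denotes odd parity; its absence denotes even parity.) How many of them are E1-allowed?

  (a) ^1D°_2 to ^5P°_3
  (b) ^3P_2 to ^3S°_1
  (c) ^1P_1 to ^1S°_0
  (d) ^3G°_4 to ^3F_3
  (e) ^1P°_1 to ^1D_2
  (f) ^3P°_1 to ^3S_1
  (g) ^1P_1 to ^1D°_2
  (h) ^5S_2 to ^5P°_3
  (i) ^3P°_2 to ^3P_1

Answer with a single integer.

(a) forbidden (parity, ΔS fail)
(b) allowed
(c) allowed
(d) allowed
(e) allowed
(f) allowed
(g) allowed
(h) allowed
(i) allowed
Total allowed: 8 of 9.

8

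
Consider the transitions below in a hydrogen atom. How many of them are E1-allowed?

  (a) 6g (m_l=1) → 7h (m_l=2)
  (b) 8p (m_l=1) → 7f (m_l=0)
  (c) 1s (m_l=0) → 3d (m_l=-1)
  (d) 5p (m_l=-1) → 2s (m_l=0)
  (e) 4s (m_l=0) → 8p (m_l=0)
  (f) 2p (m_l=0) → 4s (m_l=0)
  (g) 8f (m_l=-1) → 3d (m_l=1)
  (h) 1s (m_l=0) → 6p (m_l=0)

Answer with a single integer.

5

(a) allowed
(b) forbidden — Δl = +2 (E1 requires Δl = ±1)
(c) forbidden — Δl = +2 (E1 requires Δl = ±1)
(d) allowed
(e) allowed
(f) allowed
(g) forbidden — Δm_l = +2 (E1 requires Δm_l = 0, ±1)
(h) allowed
Total allowed: 5 of 8.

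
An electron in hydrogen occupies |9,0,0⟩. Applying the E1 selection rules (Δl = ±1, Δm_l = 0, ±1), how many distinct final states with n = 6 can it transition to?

3

E1 requires Δl = ±1, so l_f ∈ {-1, 1}; with 0 ≤ l_f ≤ n_f−1 = 5, the allowed l_f values are {1}.
For l_f = 1: m_f ∈ {m_i−1, m_i, m_i+1} ∩ [−1, 1] = {-1, 0, 1} → 3 states.
Total: 3.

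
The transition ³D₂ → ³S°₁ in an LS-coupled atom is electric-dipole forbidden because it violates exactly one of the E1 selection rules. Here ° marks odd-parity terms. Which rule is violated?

Initial level: S=1, L=2, J=2, parity even. Final level: S=1, L=0, J=1, parity odd.
Parity must change: even → odd — passes.
ΔS = 0: S: 1 → 1 — passes.
ΔL = 0, ±1 (not L=0↔0): L: 2 → 0, ΔL = -2 — fails.
ΔJ = 0, ±1 (not J=0↔0): J: 2 → 1, ΔJ = -1 — passes.

the ΔL = 0, ±1 rule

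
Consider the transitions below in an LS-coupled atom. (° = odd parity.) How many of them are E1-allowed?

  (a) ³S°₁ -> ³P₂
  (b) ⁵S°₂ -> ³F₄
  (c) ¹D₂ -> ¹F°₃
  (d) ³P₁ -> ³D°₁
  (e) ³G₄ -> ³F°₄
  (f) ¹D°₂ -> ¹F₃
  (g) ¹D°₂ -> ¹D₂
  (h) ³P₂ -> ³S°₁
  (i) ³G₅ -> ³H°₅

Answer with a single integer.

(a) allowed
(b) forbidden (ΔS, ΔL, ΔJ fail)
(c) allowed
(d) allowed
(e) allowed
(f) allowed
(g) allowed
(h) allowed
(i) allowed
Total allowed: 8 of 9.

8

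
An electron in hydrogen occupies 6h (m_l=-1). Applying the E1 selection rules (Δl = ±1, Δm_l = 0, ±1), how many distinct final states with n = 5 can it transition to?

E1 requires Δl = ±1, so l_f ∈ {4, 6}; with 0 ≤ l_f ≤ n_f−1 = 4, the allowed l_f values are {4}.
For l_f = 4: m_f ∈ {m_i−1, m_i, m_i+1} ∩ [−4, 4] = {-2, -1, 0} → 3 states.
Total: 3.

3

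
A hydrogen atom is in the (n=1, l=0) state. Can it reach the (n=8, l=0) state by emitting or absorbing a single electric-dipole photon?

forbidden

Initial l = 0, final l = 0, so Δl = +0. E1 requires Δl = ±1: fails.
The transition is electric-dipole forbidden.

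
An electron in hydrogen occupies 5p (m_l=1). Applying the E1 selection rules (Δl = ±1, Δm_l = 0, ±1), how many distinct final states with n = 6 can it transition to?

4

E1 requires Δl = ±1, so l_f ∈ {0, 2}; with 0 ≤ l_f ≤ n_f−1 = 5, the allowed l_f values are {0, 2}.
For l_f = 0: m_f ∈ {m_i−1, m_i, m_i+1} ∩ [−0, 0] = {0} → 1 state.
For l_f = 2: m_f ∈ {m_i−1, m_i, m_i+1} ∩ [−2, 2] = {0, 1, 2} → 3 states.
Total: 4.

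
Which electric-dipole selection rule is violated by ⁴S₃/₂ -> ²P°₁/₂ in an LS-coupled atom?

Parity must change: even → odd — ok.
ΔS = 0: S: 3/2 → 1/2 — fails.
ΔL = 0, ±1 (not L=0↔0): L: 0 → 1, ΔL = +1 — ok.
ΔJ = 0, ±1 (not J=0↔0): J: 3/2 → 1/2, ΔJ = -1 — ok.

the ΔS = 0 rule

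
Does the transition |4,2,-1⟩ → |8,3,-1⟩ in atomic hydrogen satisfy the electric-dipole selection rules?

allowed

Δl = 3 − 2 = +1; the E1 rule Δl = ±1 is passes.
m_l: -1 → -1 (Δm_l = +0). |Δm_l| ≤ 1 passes.
All E1 selection rules are satisfied.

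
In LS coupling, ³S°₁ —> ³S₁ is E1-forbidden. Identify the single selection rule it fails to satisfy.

ΔL = 0, ±1 (not L=0↔0): L: 0 → 0, ΔL = +0 — ✗.
ΔJ = 0, ±1 (not J=0↔0): J: 1 → 1, ΔJ = +0 — ✓.
ΔS = 0: S: 1 → 1 — ✓.
Parity must change: odd → even — ✓.

the L=0 ↔ L=0 exclusion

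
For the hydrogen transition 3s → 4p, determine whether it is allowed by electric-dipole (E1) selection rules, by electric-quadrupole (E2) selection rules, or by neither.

E1

Δl = 1 − 0 = +1; l_i + l_f = 1.
E1 (Δl = ±1): satisfied.
E2 (Δl = 0,±2, l_i+l_f ≥ 2): not satisfied.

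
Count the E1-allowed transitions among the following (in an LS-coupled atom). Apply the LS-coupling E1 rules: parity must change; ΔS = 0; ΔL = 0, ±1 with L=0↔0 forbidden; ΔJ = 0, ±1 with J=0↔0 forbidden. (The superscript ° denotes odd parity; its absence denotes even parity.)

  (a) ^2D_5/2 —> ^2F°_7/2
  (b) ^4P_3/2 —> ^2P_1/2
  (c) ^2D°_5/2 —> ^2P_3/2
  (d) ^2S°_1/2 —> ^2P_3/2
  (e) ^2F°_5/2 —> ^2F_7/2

(a) allowed
(b) forbidden (parity, ΔS fail)
(c) allowed
(d) allowed
(e) allowed
Total allowed: 4 of 5.

4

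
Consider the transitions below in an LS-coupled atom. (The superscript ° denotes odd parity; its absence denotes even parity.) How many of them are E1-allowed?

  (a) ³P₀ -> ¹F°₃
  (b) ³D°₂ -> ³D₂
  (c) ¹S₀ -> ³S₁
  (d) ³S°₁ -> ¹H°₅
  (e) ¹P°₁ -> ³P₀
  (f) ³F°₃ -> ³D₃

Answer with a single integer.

(a) forbidden (ΔS, ΔL, ΔJ fail)
(b) allowed
(c) forbidden (parity, ΔS, ΔL fail)
(d) forbidden (parity, ΔS, ΔL, ΔJ fail)
(e) forbidden (ΔS fails)
(f) allowed
Total allowed: 2 of 6.

2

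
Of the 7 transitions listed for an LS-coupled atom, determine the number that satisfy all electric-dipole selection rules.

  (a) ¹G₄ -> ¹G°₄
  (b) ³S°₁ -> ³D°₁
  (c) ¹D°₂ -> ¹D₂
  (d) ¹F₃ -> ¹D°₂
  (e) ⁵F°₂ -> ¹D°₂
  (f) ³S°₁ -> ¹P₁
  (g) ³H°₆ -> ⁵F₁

(a) allowed
(b) forbidden (parity, ΔL fail)
(c) allowed
(d) allowed
(e) forbidden (parity, ΔS fail)
(f) forbidden (ΔS fails)
(g) forbidden (ΔS, ΔL, ΔJ fail)
Total allowed: 3 of 7.

3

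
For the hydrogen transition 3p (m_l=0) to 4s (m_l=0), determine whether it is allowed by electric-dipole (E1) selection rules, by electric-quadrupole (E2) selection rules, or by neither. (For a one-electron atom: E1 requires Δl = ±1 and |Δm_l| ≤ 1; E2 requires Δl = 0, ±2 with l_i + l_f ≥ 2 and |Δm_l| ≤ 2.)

Δl = 0 − 1 = -1; l_i + l_f = 1.
Δm_l = +0.
E1 (Δl = ±1, |Δm_l| ≤ 1): satisfied.
E2 (Δl = 0,±2, l_i+l_f ≥ 2, |Δm_l| ≤ 2): not satisfied.

E1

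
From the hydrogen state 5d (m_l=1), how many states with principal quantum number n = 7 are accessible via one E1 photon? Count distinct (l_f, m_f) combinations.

E1 requires Δl = ±1, so l_f ∈ {1, 3}; with 0 ≤ l_f ≤ n_f−1 = 6, the allowed l_f values are {1, 3}.
For l_f = 1: m_f ∈ {m_i−1, m_i, m_i+1} ∩ [−1, 1] = {0, 1} → 2 states.
For l_f = 3: m_f ∈ {m_i−1, m_i, m_i+1} ∩ [−3, 3] = {0, 1, 2} → 3 states.
Total: 5.

5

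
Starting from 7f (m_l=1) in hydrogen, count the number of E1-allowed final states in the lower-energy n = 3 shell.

3

E1 requires Δl = ±1, so l_f ∈ {2, 4}; with 0 ≤ l_f ≤ n_f−1 = 2, the allowed l_f values are {2}.
For l_f = 2: m_f ∈ {m_i−1, m_i, m_i+1} ∩ [−2, 2] = {0, 1, 2} → 3 states.
Total: 3.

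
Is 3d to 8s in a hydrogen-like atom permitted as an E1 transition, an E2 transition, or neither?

E2

Δl = 0 − 2 = -2; l_i + l_f = 2.
E1 (Δl = ±1): not satisfied.
E2 (Δl = 0,±2, l_i+l_f ≥ 2): satisfied.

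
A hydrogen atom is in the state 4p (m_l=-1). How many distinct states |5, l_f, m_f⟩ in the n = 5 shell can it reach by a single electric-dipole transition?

4

E1 requires Δl = ±1, so l_f ∈ {0, 2}; with 0 ≤ l_f ≤ n_f−1 = 4, the allowed l_f values are {0, 2}.
For l_f = 0: m_f ∈ {m_i−1, m_i, m_i+1} ∩ [−0, 0] = {0} → 1 state.
For l_f = 2: m_f ∈ {m_i−1, m_i, m_i+1} ∩ [−2, 2] = {-2, -1, 0} → 3 states.
Total: 4.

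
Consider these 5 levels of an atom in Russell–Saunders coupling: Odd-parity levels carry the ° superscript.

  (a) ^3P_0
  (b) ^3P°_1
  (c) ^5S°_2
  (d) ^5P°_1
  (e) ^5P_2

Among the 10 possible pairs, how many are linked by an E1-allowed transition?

3

(a)–(b): allowed.
(a)–(c): forbidden (ΔS, ΔJ).
(a)–(d): forbidden (ΔS).
(a)–(e): forbidden (parity, ΔS, ΔJ).
(b)–(c): forbidden (parity, ΔS).
(b)–(d): forbidden (parity, ΔS).
(b)–(e): forbidden (ΔS).
(c)–(d): forbidden (parity).
(c)–(e): allowed.
(d)–(e): allowed.
Allowed pairs: 3 of 10.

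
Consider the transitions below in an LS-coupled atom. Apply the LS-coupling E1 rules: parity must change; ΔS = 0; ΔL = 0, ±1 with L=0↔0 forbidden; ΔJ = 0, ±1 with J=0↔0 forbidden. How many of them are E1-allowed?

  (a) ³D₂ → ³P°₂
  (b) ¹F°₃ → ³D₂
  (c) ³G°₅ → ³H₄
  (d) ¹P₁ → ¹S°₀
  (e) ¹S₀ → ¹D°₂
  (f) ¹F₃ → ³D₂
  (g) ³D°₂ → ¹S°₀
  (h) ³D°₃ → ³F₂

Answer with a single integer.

4

(a) allowed
(b) forbidden (ΔS fails)
(c) allowed
(d) allowed
(e) forbidden (ΔL, ΔJ fail)
(f) forbidden (parity, ΔS fail)
(g) forbidden (parity, ΔS, ΔL, ΔJ fail)
(h) allowed
Total allowed: 4 of 8.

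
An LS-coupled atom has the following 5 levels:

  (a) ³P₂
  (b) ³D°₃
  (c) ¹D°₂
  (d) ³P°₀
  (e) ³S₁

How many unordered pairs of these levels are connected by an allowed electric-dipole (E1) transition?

2

(a)–(b): allowed.
(a)–(c): forbidden (ΔS).
(a)–(d): forbidden (ΔJ).
(a)–(e): forbidden (parity).
(b)–(c): forbidden (parity, ΔS).
(b)–(d): forbidden (parity, ΔJ).
(b)–(e): forbidden (ΔL, ΔJ).
(c)–(d): forbidden (parity, ΔS, ΔJ).
(c)–(e): forbidden (ΔS, ΔL).
(d)–(e): allowed.
Allowed pairs: 2 of 10.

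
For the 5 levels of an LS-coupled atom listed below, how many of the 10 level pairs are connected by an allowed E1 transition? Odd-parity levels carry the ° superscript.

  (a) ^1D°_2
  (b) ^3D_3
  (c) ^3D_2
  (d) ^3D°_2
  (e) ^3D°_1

(a)–(b): forbidden (ΔS).
(a)–(c): forbidden (ΔS).
(a)–(d): forbidden (parity, ΔS).
(a)–(e): forbidden (parity, ΔS).
(b)–(c): forbidden (parity).
(b)–(d): allowed.
(b)–(e): forbidden (ΔJ).
(c)–(d): allowed.
(c)–(e): allowed.
(d)–(e): forbidden (parity).
Allowed pairs: 3 of 10.

3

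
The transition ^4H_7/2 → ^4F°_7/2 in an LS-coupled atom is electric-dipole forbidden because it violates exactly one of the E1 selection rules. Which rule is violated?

Initial level: S=3/2, L=5, J=7/2, parity even. Final level: S=3/2, L=3, J=7/2, parity odd.
ΔS = 0: S: 3/2 → 3/2 — ok.
ΔL = 0, ±1 (not L=0↔0): L: 5 → 3, ΔL = -2 — fails.
ΔJ = 0, ±1 (not J=0↔0): J: 7/2 → 7/2, ΔJ = +0 — ok.
Parity must change: even → odd — ok.

the ΔL = 0, ±1 rule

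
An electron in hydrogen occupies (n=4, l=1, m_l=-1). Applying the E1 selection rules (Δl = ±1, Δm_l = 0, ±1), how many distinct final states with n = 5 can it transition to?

4

E1 requires Δl = ±1, so l_f ∈ {0, 2}; with 0 ≤ l_f ≤ n_f−1 = 4, the allowed l_f values are {0, 2}.
For l_f = 0: m_f ∈ {m_i−1, m_i, m_i+1} ∩ [−0, 0] = {0} → 1 state.
For l_f = 2: m_f ∈ {m_i−1, m_i, m_i+1} ∩ [−2, 2] = {-2, -1, 0} → 3 states.
Total: 4.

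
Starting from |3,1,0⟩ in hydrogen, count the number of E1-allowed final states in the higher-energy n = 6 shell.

4

E1 requires Δl = ±1, so l_f ∈ {0, 2}; with 0 ≤ l_f ≤ n_f−1 = 5, the allowed l_f values are {0, 2}.
For l_f = 0: m_f ∈ {m_i−1, m_i, m_i+1} ∩ [−0, 0] = {0} → 1 state.
For l_f = 2: m_f ∈ {m_i−1, m_i, m_i+1} ∩ [−2, 2] = {-1, 0, 1} → 3 states.
Total: 4.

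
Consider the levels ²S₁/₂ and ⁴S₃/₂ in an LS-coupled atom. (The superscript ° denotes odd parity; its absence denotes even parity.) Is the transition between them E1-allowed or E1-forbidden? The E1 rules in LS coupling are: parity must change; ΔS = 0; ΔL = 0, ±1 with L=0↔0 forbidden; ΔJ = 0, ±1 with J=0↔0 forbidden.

ΔJ = 0, ±1 (not J=0↔0): J: 1/2 → 3/2, ΔJ = +1 — ✓.
ΔL = 0, ±1 (not L=0↔0): L: 0 → 0, ΔL = +0 — ✗.
Parity must change: even → even — ✗.
ΔS = 0: S: 1/2 → 3/2 — ✗.
Rule(s) violated: parity, ΔS, ΔL.

forbidden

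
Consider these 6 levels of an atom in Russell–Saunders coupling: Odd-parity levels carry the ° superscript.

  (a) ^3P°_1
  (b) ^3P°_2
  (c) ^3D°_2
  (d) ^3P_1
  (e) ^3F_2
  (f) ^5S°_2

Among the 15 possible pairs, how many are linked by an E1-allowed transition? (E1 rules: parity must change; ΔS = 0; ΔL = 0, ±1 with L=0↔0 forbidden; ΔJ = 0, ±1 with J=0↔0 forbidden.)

(a)–(b): forbidden (parity).
(a)–(c): forbidden (parity).
(a)–(d): allowed.
(a)–(e): forbidden (ΔL).
(a)–(f): forbidden (parity, ΔS).
(b)–(c): forbidden (parity).
(b)–(d): allowed.
(b)–(e): forbidden (ΔL).
(b)–(f): forbidden (parity, ΔS).
(c)–(d): allowed.
(c)–(e): allowed.
(c)–(f): forbidden (parity, ΔS, ΔL).
(d)–(e): forbidden (parity, ΔL).
(d)–(f): forbidden (ΔS).
(e)–(f): forbidden (ΔS, ΔL).
Allowed pairs: 4 of 15.

4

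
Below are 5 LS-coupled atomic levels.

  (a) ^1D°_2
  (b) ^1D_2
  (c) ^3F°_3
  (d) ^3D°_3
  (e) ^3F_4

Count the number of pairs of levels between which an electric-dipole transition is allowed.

(a)–(b): allowed.
(a)–(c): forbidden (parity, ΔS).
(a)–(d): forbidden (parity, ΔS).
(a)–(e): forbidden (ΔS, ΔJ).
(b)–(c): forbidden (ΔS).
(b)–(d): forbidden (ΔS).
(b)–(e): forbidden (parity, ΔS, ΔJ).
(c)–(d): forbidden (parity).
(c)–(e): allowed.
(d)–(e): allowed.
Allowed pairs: 3 of 10.

3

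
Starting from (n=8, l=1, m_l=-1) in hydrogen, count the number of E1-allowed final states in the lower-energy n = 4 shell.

E1 requires Δl = ±1, so l_f ∈ {0, 2}; with 0 ≤ l_f ≤ n_f−1 = 3, the allowed l_f values are {0, 2}.
For l_f = 0: m_f ∈ {m_i−1, m_i, m_i+1} ∩ [−0, 0] = {0} → 1 state.
For l_f = 2: m_f ∈ {m_i−1, m_i, m_i+1} ∩ [−2, 2] = {-2, -1, 0} → 3 states.
Total: 4.

4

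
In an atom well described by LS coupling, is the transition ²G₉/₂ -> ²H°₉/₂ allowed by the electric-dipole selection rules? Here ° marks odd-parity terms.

Reading off the term symbols: S 1/2→1/2, L 4→5, J 9/2→9/2, parity even→odd.
Parity must change: even → odd — passes.
ΔS = 0: S: 1/2 → 1/2 — passes.
ΔL = 0, ±1 (not L=0↔0): L: 4 → 5, ΔL = +1 — passes.
ΔJ = 0, ±1 (not J=0↔0): J: 9/2 → 9/2, ΔJ = +0 — passes.
All four E1 rules are satisfied.

allowed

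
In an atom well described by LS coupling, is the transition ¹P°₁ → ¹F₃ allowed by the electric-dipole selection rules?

forbidden

Parity must change: odd → even — passes.
ΔS = 0: S: 0 → 0 — passes.
ΔJ = 0, ±1 (not J=0↔0): J: 1 → 3, ΔJ = +2 — fails.
ΔL = 0, ±1 (not L=0↔0): L: 1 → 3, ΔL = +2 — fails.
Rule(s) violated: ΔL, ΔJ.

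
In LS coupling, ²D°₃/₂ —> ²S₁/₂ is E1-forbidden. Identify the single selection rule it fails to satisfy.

the ΔL = 0, ±1 rule

Parity must change: odd → even — ✓.
ΔS = 0: S: 1/2 → 1/2 — ✓.
ΔL = 0, ±1 (not L=0↔0): L: 2 → 0, ΔL = -2 — ✗.
ΔJ = 0, ±1 (not J=0↔0): J: 3/2 → 1/2, ΔJ = -1 — ✓.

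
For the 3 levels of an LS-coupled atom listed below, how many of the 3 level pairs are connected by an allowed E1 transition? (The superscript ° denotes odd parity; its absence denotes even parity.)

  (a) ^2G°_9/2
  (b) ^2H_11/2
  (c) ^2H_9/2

2

(a)–(b): allowed.
(a)–(c): allowed.
(b)–(c): forbidden (parity).
Allowed pairs: 2 of 3.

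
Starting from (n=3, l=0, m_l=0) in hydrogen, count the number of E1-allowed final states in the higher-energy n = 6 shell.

3

E1 requires Δl = ±1, so l_f ∈ {-1, 1}; with 0 ≤ l_f ≤ n_f−1 = 5, the allowed l_f values are {1}.
For l_f = 1: m_f ∈ {m_i−1, m_i, m_i+1} ∩ [−1, 1] = {-1, 0, 1} → 3 states.
Total: 3.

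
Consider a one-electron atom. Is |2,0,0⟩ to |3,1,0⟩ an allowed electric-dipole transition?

Initial l = 0, final l = 1, so Δl = +1. E1 requires Δl = ±1: passes.
Δm_l = 0 − (0) = +0. E1 requires Δm_l = 0, ±1: passes.
All E1 selection rules are satisfied.

allowed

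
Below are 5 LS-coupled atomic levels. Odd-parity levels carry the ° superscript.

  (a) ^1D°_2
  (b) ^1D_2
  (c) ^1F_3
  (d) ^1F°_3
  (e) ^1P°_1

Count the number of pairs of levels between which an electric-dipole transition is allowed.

(a)–(b): allowed.
(a)–(c): allowed.
(a)–(d): forbidden (parity).
(a)–(e): forbidden (parity).
(b)–(c): forbidden (parity).
(b)–(d): allowed.
(b)–(e): allowed.
(c)–(d): allowed.
(c)–(e): forbidden (ΔL, ΔJ).
(d)–(e): forbidden (parity, ΔL, ΔJ).
Allowed pairs: 5 of 10.

5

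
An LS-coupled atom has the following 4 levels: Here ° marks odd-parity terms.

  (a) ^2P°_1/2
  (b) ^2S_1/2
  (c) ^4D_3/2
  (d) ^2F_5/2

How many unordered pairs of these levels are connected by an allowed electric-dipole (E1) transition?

1

(a)–(b): allowed.
(a)–(c): forbidden (ΔS).
(a)–(d): forbidden (ΔL, ΔJ).
(b)–(c): forbidden (parity, ΔS, ΔL).
(b)–(d): forbidden (parity, ΔL, ΔJ).
(c)–(d): forbidden (parity, ΔS).
Allowed pairs: 1 of 6.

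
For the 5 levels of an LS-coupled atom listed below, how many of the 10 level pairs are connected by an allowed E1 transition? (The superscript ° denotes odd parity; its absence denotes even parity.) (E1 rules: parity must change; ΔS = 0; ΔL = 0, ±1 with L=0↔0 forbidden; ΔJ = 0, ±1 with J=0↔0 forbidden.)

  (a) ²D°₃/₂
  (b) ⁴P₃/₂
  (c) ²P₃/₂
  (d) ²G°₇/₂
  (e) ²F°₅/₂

(a)–(b): forbidden (ΔS).
(a)–(c): allowed.
(a)–(d): forbidden (parity, ΔL, ΔJ).
(a)–(e): forbidden (parity).
(b)–(c): forbidden (parity, ΔS).
(b)–(d): forbidden (ΔS, ΔL, ΔJ).
(b)–(e): forbidden (ΔS, ΔL).
(c)–(d): forbidden (ΔL, ΔJ).
(c)–(e): forbidden (ΔL).
(d)–(e): forbidden (parity).
Allowed pairs: 1 of 10.

1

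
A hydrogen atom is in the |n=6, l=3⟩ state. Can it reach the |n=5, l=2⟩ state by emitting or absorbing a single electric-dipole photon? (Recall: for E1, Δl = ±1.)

allowed

Initial l = 3, final l = 2, so Δl = -1. E1 requires Δl = ±1: satisfied.
All E1 selection rules are satisfied.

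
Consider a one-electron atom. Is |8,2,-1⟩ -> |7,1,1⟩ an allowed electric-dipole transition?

Initial l = 2, final l = 1, so Δl = -1. E1 requires Δl = ±1: passes.
Δm_l = 1 − (-1) = +2. E1 requires Δm_l = 0, ±1: fails.
The transition is electric-dipole forbidden.

forbidden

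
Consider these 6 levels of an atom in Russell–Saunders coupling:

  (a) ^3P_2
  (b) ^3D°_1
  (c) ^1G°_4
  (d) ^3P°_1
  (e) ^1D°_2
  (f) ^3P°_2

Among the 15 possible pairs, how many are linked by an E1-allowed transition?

(a)–(b): allowed.
(a)–(c): forbidden (ΔS, ΔL, ΔJ).
(a)–(d): allowed.
(a)–(e): forbidden (ΔS).
(a)–(f): allowed.
(b)–(c): forbidden (parity, ΔS, ΔL, ΔJ).
(b)–(d): forbidden (parity).
(b)–(e): forbidden (parity, ΔS).
(b)–(f): forbidden (parity).
(c)–(d): forbidden (parity, ΔS, ΔL, ΔJ).
(c)–(e): forbidden (parity, ΔL, ΔJ).
(c)–(f): forbidden (parity, ΔS, ΔL, ΔJ).
(d)–(e): forbidden (parity, ΔS).
(d)–(f): forbidden (parity).
(e)–(f): forbidden (parity, ΔS).
Allowed pairs: 3 of 15.

3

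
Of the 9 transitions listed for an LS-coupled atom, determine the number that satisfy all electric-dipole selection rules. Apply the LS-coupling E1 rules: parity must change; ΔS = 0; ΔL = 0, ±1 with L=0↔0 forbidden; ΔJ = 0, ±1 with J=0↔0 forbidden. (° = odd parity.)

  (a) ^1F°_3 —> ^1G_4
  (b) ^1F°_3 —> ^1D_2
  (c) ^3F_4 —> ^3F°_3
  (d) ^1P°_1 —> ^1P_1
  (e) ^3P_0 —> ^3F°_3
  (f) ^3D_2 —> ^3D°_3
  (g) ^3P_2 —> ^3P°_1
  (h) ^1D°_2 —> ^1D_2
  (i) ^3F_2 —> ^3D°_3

(a) allowed
(b) allowed
(c) allowed
(d) allowed
(e) forbidden (ΔL, ΔJ fail)
(f) allowed
(g) allowed
(h) allowed
(i) allowed
Total allowed: 8 of 9.

8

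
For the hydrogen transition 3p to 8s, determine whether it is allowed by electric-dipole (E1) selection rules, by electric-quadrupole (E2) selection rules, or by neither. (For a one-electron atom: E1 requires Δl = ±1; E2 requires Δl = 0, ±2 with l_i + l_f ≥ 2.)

Δl = 0 − 1 = -1; l_i + l_f = 1.
E1 (Δl = ±1): satisfied.
E2 (Δl = 0,±2, l_i+l_f ≥ 2): not satisfied.

E1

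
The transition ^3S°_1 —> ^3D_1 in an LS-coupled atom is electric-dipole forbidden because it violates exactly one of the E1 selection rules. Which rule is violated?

the ΔL = 0, ±1 rule

Parity must change: odd → even — passes.
ΔS = 0: S: 1 → 1 — passes.
ΔL = 0, ±1 (not L=0↔0): L: 0 → 2, ΔL = +2 — fails.
ΔJ = 0, ±1 (not J=0↔0): J: 1 → 1, ΔJ = +0 — passes.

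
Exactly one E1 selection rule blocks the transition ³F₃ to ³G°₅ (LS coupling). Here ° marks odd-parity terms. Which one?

the ΔJ = 0, ±1 rule

Reading off the term symbols: S 1→1, L 3→4, J 3→5, parity even→odd.
ΔS = 0: S: 1 → 1 — satisfied.
Parity must change: even → odd — satisfied.
ΔJ = 0, ±1 (not J=0↔0): J: 3 → 5, ΔJ = +2 — violated.
ΔL = 0, ±1 (not L=0↔0): L: 3 → 4, ΔL = +1 — satisfied.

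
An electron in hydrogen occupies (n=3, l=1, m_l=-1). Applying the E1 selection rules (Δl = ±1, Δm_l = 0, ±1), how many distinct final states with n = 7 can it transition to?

E1 requires Δl = ±1, so l_f ∈ {0, 2}; with 0 ≤ l_f ≤ n_f−1 = 6, the allowed l_f values are {0, 2}.
For l_f = 0: m_f ∈ {m_i−1, m_i, m_i+1} ∩ [−0, 0] = {0} → 1 state.
For l_f = 2: m_f ∈ {m_i−1, m_i, m_i+1} ∩ [−2, 2] = {-2, -1, 0} → 3 states.
Total: 4.

4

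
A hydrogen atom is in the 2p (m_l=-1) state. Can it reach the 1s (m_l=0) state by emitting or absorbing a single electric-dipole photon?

allowed

Initial l = 1, final l = 0, so Δl = -1. E1 requires Δl = ±1: passes.
Δm_l = 0 − (-1) = +1. E1 requires Δm_l = 0, ±1: passes.
All E1 selection rules are satisfied.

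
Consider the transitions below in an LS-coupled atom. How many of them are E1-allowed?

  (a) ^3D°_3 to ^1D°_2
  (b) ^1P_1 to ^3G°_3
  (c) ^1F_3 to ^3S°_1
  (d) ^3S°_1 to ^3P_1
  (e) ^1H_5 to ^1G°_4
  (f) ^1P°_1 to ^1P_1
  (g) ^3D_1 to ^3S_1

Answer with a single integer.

(a) forbidden (parity, ΔS fail)
(b) forbidden (ΔS, ΔL, ΔJ fail)
(c) forbidden (ΔS, ΔL, ΔJ fail)
(d) allowed
(e) allowed
(f) allowed
(g) forbidden (parity, ΔL fail)
Total allowed: 3 of 7.

3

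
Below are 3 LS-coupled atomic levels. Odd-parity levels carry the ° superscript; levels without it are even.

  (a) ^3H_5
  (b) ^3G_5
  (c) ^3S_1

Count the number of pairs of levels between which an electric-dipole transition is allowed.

(a)–(b): forbidden (parity).
(a)–(c): forbidden (parity, ΔL, ΔJ).
(b)–(c): forbidden (parity, ΔL, ΔJ).
Allowed pairs: 0 of 3.

0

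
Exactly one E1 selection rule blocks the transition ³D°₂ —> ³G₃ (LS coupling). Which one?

the ΔL = 0, ±1 rule

Initial level: S=1, L=2, J=2, parity odd. Final level: S=1, L=4, J=3, parity even.
Parity must change: odd → even — ✓.
ΔS = 0: S: 1 → 1 — ✓.
ΔL = 0, ±1 (not L=0↔0): L: 2 → 4, ΔL = +2 — ✗.
ΔJ = 0, ±1 (not J=0↔0): J: 2 → 3, ΔJ = +1 — ✓.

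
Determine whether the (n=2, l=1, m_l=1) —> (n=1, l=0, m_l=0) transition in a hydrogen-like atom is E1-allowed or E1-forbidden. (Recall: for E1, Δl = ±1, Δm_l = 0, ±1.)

allowed

Δl = 0 − 1 = -1; the E1 rule Δl = ±1 is satisfied.
Δm_l = 0 − (1) = -1. E1 requires Δm_l = 0, ±1: satisfied.
All E1 selection rules are satisfied.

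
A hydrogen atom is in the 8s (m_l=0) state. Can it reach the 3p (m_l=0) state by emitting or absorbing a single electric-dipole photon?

Initial l = 0, final l = 1, so Δl = +1. E1 requires Δl = ±1: satisfied.
m_l: 0 → 0 (Δm_l = +0). |Δm_l| ≤ 1 satisfied.
All E1 selection rules are satisfied.

allowed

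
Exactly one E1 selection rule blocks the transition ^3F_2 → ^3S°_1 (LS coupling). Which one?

Initial level: S=1, L=3, J=2, parity even. Final level: S=1, L=0, J=1, parity odd.
Parity must change: even → odd — ok.
ΔL = 0, ±1 (not L=0↔0): L: 3 → 0, ΔL = -3 — fails.
ΔJ = 0, ±1 (not J=0↔0): J: 2 → 1, ΔJ = -1 — ok.
ΔS = 0: S: 1 → 1 — ok.

the ΔL = 0, ±1 rule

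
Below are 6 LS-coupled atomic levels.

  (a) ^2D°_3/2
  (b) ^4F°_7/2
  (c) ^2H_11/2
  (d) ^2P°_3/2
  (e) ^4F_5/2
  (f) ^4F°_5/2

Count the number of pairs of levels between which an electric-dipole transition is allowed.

2

(a)–(b): forbidden (parity, ΔS, ΔJ).
(a)–(c): forbidden (ΔL, ΔJ).
(a)–(d): forbidden (parity).
(a)–(e): forbidden (ΔS).
(a)–(f): forbidden (parity, ΔS).
(b)–(c): forbidden (ΔS, ΔL, ΔJ).
(b)–(d): forbidden (parity, ΔS, ΔL, ΔJ).
(b)–(e): allowed.
(b)–(f): forbidden (parity).
(c)–(d): forbidden (ΔL, ΔJ).
(c)–(e): forbidden (parity, ΔS, ΔL, ΔJ).
(c)–(f): forbidden (ΔS, ΔL, ΔJ).
(d)–(e): forbidden (ΔS, ΔL).
(d)–(f): forbidden (parity, ΔS, ΔL).
(e)–(f): allowed.
Allowed pairs: 2 of 15.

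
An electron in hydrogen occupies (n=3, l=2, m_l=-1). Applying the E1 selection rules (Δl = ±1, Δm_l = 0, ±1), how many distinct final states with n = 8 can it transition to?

E1 requires Δl = ±1, so l_f ∈ {1, 3}; with 0 ≤ l_f ≤ n_f−1 = 7, the allowed l_f values are {1, 3}.
For l_f = 1: m_f ∈ {m_i−1, m_i, m_i+1} ∩ [−1, 1] = {-1, 0} → 2 states.
For l_f = 3: m_f ∈ {m_i−1, m_i, m_i+1} ∩ [−3, 3] = {-2, -1, 0} → 3 states.
Total: 5.

5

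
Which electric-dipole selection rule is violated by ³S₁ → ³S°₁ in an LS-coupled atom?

the L=0 ↔ L=0 exclusion

ΔS = 0: S: 1 → 1 — satisfied.
Parity must change: even → odd — satisfied.
ΔL = 0, ±1 (not L=0↔0): L: 0 → 0, ΔL = +0 — violated.
ΔJ = 0, ±1 (not J=0↔0): J: 1 → 1, ΔJ = +0 — satisfied.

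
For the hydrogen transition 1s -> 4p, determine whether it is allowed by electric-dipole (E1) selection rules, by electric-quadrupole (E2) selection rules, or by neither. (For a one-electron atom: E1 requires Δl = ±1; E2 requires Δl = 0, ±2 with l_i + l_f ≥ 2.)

Δl = 1 − 0 = +1; l_i + l_f = 1.
E1 (Δl = ±1): satisfied.
E2 (Δl = 0,±2, l_i+l_f ≥ 2): not satisfied.

E1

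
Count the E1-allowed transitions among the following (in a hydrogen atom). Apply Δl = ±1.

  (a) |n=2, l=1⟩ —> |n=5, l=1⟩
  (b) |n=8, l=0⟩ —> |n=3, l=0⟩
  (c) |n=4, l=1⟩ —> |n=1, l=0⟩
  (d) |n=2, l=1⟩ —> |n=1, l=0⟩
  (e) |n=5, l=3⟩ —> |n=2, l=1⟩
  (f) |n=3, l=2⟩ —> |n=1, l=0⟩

(a) forbidden — Δl = +0 (E1 requires Δl = ±1)
(b) forbidden — Δl = +0 (E1 requires Δl = ±1)
(c) allowed
(d) allowed
(e) forbidden — Δl = -2 (E1 requires Δl = ±1)
(f) forbidden — Δl = -2 (E1 requires Δl = ±1)
Total allowed: 2 of 6.

2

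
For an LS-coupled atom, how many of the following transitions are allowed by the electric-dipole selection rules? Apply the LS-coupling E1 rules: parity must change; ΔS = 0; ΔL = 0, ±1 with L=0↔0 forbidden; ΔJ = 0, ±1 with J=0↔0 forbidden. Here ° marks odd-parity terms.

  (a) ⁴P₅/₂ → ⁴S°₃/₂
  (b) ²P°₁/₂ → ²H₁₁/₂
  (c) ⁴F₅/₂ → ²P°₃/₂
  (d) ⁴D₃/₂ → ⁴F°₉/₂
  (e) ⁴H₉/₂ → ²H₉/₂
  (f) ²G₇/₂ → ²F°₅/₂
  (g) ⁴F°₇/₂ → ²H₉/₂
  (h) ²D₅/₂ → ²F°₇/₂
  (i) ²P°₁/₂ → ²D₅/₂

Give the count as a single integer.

3

(a) allowed
(b) forbidden (ΔL, ΔJ fail)
(c) forbidden (ΔS, ΔL fail)
(d) forbidden (ΔJ fails)
(e) forbidden (parity, ΔS fail)
(f) allowed
(g) forbidden (ΔS, ΔL fail)
(h) allowed
(i) forbidden (ΔJ fails)
Total allowed: 3 of 9.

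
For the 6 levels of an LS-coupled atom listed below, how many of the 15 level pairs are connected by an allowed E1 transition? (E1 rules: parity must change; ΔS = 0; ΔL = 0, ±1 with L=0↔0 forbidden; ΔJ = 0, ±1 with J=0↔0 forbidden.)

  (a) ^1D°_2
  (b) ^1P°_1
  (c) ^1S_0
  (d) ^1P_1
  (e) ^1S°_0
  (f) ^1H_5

4

(a)–(b): forbidden (parity).
(a)–(c): forbidden (ΔL, ΔJ).
(a)–(d): allowed.
(a)–(e): forbidden (parity, ΔL, ΔJ).
(a)–(f): forbidden (ΔL, ΔJ).
(b)–(c): allowed.
(b)–(d): allowed.
(b)–(e): forbidden (parity).
(b)–(f): forbidden (ΔL, ΔJ).
(c)–(d): forbidden (parity).
(c)–(e): forbidden (ΔL, ΔJ).
(c)–(f): forbidden (parity, ΔL, ΔJ).
(d)–(e): allowed.
(d)–(f): forbidden (parity, ΔL, ΔJ).
(e)–(f): forbidden (ΔL, ΔJ).
Allowed pairs: 4 of 15.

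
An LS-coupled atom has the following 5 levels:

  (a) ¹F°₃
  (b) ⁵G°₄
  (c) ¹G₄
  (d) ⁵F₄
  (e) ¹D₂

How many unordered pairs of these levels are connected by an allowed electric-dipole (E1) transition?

(a)–(b): forbidden (parity, ΔS).
(a)–(c): allowed.
(a)–(d): forbidden (ΔS).
(a)–(e): allowed.
(b)–(c): forbidden (ΔS).
(b)–(d): allowed.
(b)–(e): forbidden (ΔS, ΔL, ΔJ).
(c)–(d): forbidden (parity, ΔS).
(c)–(e): forbidden (parity, ΔL, ΔJ).
(d)–(e): forbidden (parity, ΔS, ΔJ).
Allowed pairs: 3 of 10.

3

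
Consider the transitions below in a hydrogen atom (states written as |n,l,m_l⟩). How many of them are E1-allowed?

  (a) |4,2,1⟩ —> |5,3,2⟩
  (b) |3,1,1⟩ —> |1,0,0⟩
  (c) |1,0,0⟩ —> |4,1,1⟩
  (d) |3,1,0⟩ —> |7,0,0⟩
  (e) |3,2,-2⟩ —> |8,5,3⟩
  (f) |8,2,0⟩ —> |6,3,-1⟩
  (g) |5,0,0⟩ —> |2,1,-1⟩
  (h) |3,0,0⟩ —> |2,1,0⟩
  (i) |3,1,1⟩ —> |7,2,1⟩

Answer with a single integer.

(a) allowed
(b) allowed
(c) allowed
(d) allowed
(e) forbidden — Δl = +3 (E1 requires Δl = ±1); Δm_l = +5 (E1 requires Δm_l = 0, ±1)
(f) allowed
(g) allowed
(h) allowed
(i) allowed
Total allowed: 8 of 9.

8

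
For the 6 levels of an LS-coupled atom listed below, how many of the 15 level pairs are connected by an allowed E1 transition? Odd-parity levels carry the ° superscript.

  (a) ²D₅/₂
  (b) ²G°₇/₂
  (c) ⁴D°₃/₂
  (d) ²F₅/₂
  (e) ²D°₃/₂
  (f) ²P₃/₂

(a)–(b): forbidden (ΔL).
(a)–(c): forbidden (ΔS).
(a)–(d): forbidden (parity).
(a)–(e): allowed.
(a)–(f): forbidden (parity).
(b)–(c): forbidden (parity, ΔS, ΔL, ΔJ).
(b)–(d): allowed.
(b)–(e): forbidden (parity, ΔL, ΔJ).
(b)–(f): forbidden (ΔL, ΔJ).
(c)–(d): forbidden (ΔS).
(c)–(e): forbidden (parity, ΔS).
(c)–(f): forbidden (ΔS).
(d)–(e): allowed.
(d)–(f): forbidden (parity, ΔL).
(e)–(f): allowed.
Allowed pairs: 4 of 15.

4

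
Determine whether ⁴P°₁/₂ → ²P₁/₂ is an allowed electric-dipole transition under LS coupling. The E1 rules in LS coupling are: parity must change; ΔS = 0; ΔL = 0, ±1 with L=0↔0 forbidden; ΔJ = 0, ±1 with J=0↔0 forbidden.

forbidden

Initial level: S=3/2, L=1, J=1/2, parity odd. Final level: S=1/2, L=1, J=1/2, parity even.
Parity must change: odd → even — satisfied.
ΔS = 0: S: 3/2 → 1/2 — violated.
ΔL = 0, ±1 (not L=0↔0): L: 1 → 1, ΔL = +0 — satisfied.
ΔJ = 0, ±1 (not J=0↔0): J: 1/2 → 1/2, ΔJ = +0 — satisfied.
Rule(s) violated: ΔS.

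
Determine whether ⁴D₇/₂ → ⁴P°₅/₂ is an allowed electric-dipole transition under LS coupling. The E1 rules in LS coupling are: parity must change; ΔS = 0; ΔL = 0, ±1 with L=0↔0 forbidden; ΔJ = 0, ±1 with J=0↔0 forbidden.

Reading off the term symbols: S 3/2→3/2, L 2→1, J 7/2→5/2, parity even→odd.
ΔJ = 0, ±1 (not J=0↔0): J: 7/2 → 5/2, ΔJ = -1 — ✓.
ΔS = 0: S: 3/2 → 3/2 — ✓.
ΔL = 0, ±1 (not L=0↔0): L: 2 → 1, ΔL = -1 — ✓.
Parity must change: even → odd — ✓.
All four E1 rules are satisfied.

allowed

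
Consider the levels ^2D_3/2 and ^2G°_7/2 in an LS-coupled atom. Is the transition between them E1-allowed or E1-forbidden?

Reading off the term symbols: S 1/2→1/2, L 2→4, J 3/2→7/2, parity even→odd.
Parity must change: even → odd — ✓.
ΔJ = 0, ±1 (not J=0↔0): J: 3/2 → 7/2, ΔJ = +2 — ✗.
ΔL = 0, ±1 (not L=0↔0): L: 2 → 4, ΔL = +2 — ✗.
ΔS = 0: S: 1/2 → 1/2 — ✓.
Rule(s) violated: ΔL, ΔJ.

forbidden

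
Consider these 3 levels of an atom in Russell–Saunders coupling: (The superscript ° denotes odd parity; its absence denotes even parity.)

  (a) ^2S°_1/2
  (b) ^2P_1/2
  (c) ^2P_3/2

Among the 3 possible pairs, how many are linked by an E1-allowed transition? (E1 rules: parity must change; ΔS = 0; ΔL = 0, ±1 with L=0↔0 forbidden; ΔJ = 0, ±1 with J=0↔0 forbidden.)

(a)–(b): allowed.
(a)–(c): allowed.
(b)–(c): forbidden (parity).
Allowed pairs: 2 of 3.

2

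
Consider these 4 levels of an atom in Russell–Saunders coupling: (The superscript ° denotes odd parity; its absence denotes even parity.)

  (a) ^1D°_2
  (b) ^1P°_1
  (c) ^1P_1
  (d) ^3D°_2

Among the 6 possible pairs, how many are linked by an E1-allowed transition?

2

(a)–(b): forbidden (parity).
(a)–(c): allowed.
(a)–(d): forbidden (parity, ΔS).
(b)–(c): allowed.
(b)–(d): forbidden (parity, ΔS).
(c)–(d): forbidden (ΔS).
Allowed pairs: 2 of 6.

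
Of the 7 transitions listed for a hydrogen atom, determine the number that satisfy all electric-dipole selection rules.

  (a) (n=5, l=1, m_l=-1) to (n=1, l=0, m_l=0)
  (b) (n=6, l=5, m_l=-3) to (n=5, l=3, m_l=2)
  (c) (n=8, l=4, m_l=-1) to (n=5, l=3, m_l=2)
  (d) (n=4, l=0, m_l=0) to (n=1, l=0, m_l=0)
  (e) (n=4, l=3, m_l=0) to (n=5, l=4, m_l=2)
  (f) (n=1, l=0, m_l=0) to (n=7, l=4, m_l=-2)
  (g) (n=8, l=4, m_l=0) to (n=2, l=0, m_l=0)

1

(a) allowed
(b) forbidden — Δl = -2 (E1 requires Δl = ±1); Δm_l = +5 (E1 requires Δm_l = 0, ±1)
(c) forbidden — Δm_l = +3 (E1 requires Δm_l = 0, ±1)
(d) forbidden — Δl = +0 (E1 requires Δl = ±1)
(e) forbidden — Δm_l = +2 (E1 requires Δm_l = 0, ±1)
(f) forbidden — Δl = +4 (E1 requires Δl = ±1); Δm_l = -2 (E1 requires Δm_l = 0, ±1)
(g) forbidden — Δl = -4 (E1 requires Δl = ±1)
Total allowed: 1 of 7.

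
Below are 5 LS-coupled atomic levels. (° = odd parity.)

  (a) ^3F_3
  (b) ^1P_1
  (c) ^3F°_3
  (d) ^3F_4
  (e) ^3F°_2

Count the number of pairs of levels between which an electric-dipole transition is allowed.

(a)–(b): forbidden (parity, ΔS, ΔL, ΔJ).
(a)–(c): allowed.
(a)–(d): forbidden (parity).
(a)–(e): allowed.
(b)–(c): forbidden (ΔS, ΔL, ΔJ).
(b)–(d): forbidden (parity, ΔS, ΔL, ΔJ).
(b)–(e): forbidden (ΔS, ΔL).
(c)–(d): allowed.
(c)–(e): forbidden (parity).
(d)–(e): forbidden (ΔJ).
Allowed pairs: 3 of 10.

3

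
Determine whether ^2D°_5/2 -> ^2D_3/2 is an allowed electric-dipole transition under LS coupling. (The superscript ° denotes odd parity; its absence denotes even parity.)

Reading off the term symbols: S 1/2→1/2, L 2→2, J 5/2→3/2, parity odd→even.
ΔL = 0, ±1 (not L=0↔0): L: 2 → 2, ΔL = +0 — ✓.
ΔJ = 0, ±1 (not J=0↔0): J: 5/2 → 3/2, ΔJ = -1 — ✓.
Parity must change: odd → even — ✓.
ΔS = 0: S: 1/2 → 1/2 — ✓.
All four E1 rules are satisfied.

allowed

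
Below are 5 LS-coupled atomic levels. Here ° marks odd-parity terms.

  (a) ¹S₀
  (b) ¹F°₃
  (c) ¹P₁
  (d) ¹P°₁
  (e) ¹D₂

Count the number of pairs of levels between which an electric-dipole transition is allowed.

4

(a)–(b): forbidden (ΔL, ΔJ).
(a)–(c): forbidden (parity).
(a)–(d): allowed.
(a)–(e): forbidden (parity, ΔL, ΔJ).
(b)–(c): forbidden (ΔL, ΔJ).
(b)–(d): forbidden (parity, ΔL, ΔJ).
(b)–(e): allowed.
(c)–(d): allowed.
(c)–(e): forbidden (parity).
(d)–(e): allowed.
Allowed pairs: 4 of 10.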